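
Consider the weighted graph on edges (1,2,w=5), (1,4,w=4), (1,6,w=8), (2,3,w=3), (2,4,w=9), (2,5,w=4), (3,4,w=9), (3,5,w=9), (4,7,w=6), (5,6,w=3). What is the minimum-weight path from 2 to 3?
3 (path: 2 -> 3; weights 3 = 3)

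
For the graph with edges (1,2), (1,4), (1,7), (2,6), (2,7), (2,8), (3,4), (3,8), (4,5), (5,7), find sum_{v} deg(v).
20 (handshake: sum of degrees = 2|E| = 2 x 10 = 20)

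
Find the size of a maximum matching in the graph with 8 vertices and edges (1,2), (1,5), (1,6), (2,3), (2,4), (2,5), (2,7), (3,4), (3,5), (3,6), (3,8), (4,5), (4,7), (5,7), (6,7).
4 (matching: (1,5), (2,4), (3,8), (6,7); upper bound floor(n/2) = floor(8/2) = 4)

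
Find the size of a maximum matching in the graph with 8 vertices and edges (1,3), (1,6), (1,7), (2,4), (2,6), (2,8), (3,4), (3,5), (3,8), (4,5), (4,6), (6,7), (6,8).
4 (matching: (1,3), (2,8), (4,5), (6,7); upper bound floor(n/2) = floor(8/2) = 4)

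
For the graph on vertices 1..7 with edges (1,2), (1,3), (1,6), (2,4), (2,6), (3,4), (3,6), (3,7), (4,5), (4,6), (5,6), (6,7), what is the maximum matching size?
3 (matching: (1,6), (3,7), (4,5); upper bound floor(n/2) = floor(7/2) = 3)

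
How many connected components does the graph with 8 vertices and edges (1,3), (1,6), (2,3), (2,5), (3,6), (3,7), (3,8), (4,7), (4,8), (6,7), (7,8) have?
1 (components: {1, 2, 3, 4, 5, 6, 7, 8})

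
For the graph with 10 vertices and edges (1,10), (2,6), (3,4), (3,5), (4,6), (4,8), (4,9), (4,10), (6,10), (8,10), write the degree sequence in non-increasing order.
[5, 4, 3, 2, 2, 1, 1, 1, 1, 0] (degrees: deg(1)=1, deg(2)=1, deg(3)=2, deg(4)=5, deg(5)=1, deg(6)=3, deg(7)=0, deg(8)=2, deg(9)=1, deg(10)=4)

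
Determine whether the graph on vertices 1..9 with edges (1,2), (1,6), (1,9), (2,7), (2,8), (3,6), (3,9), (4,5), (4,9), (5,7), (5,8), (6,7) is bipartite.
Yes. Partition: {1, 3, 4, 7, 8}, {2, 5, 6, 9}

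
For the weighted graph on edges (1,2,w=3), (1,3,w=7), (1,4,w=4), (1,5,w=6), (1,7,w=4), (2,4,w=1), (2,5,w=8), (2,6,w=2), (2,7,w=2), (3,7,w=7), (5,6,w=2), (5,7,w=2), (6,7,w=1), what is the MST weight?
16 (MST edges: (1,2,w=3), (1,3,w=7), (2,4,w=1), (2,6,w=2), (5,6,w=2), (6,7,w=1); sum of weights 3 + 7 + 1 + 2 + 2 + 1 = 16)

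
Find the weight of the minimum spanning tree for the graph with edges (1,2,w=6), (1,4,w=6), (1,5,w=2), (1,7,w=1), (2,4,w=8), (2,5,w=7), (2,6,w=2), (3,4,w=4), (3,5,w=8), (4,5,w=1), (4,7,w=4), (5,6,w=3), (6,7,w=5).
13 (MST edges: (1,5,w=2), (1,7,w=1), (2,6,w=2), (3,4,w=4), (4,5,w=1), (5,6,w=3); sum of weights 2 + 1 + 2 + 4 + 1 + 3 = 13)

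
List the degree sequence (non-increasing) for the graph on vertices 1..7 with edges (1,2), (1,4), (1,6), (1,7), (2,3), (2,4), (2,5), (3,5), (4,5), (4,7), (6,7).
[4, 4, 4, 3, 3, 2, 2] (degrees: deg(1)=4, deg(2)=4, deg(3)=2, deg(4)=4, deg(5)=3, deg(6)=2, deg(7)=3)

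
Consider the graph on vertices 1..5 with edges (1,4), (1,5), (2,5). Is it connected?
No, it has 2 components: {1, 2, 4, 5}, {3}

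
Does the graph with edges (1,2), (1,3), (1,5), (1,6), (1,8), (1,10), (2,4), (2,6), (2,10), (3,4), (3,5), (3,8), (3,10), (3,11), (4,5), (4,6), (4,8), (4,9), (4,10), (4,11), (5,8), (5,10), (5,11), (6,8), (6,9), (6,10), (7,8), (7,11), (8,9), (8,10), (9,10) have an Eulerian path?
Yes — and in fact it has an Eulerian circuit (the graph is connected and all 11 vertices have even degree)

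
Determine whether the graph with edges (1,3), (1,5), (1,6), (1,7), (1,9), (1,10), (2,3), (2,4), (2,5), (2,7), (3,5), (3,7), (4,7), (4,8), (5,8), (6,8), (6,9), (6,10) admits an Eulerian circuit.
No (2 vertices have odd degree: {4, 8}; Eulerian circuit requires 0)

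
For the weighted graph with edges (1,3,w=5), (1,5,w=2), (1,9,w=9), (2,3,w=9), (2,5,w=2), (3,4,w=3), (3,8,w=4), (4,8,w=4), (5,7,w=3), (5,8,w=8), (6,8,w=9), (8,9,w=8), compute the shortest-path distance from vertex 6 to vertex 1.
18 (path: 6 -> 8 -> 3 -> 1; weights 9 + 4 + 5 = 18)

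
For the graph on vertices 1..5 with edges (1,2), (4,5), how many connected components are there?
3 (components: {1, 2}, {3}, {4, 5})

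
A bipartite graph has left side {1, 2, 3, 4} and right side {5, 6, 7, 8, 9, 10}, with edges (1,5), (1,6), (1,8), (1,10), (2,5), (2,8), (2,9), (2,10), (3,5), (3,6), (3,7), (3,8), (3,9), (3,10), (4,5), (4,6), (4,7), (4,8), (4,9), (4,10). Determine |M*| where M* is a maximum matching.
4 (matching: (1,10), (2,9), (3,8), (4,7); upper bound min(|L|,|R|) = min(4,6) = 4)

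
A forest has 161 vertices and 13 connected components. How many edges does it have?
148 (Each of the 13 component trees on V_i vertices has V_i - 1 edges; summing gives V - C = 161 - 13 = 148)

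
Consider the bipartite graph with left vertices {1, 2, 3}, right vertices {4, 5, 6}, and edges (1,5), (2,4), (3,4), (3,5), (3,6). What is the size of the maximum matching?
3 (matching: (1,5), (2,4), (3,6); upper bound min(|L|,|R|) = min(3,3) = 3)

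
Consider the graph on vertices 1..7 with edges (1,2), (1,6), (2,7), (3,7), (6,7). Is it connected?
No, it has 3 components: {1, 2, 3, 6, 7}, {4}, {5}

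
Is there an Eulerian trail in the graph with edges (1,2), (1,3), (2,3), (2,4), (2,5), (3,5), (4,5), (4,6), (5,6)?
Yes (the graph is connected and exactly 2 vertices have odd degree: {3, 4}; any Eulerian path must start and end at those)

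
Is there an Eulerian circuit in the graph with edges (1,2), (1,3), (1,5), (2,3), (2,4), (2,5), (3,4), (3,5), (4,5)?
No (2 vertices have odd degree: {1, 4}; Eulerian circuit requires 0)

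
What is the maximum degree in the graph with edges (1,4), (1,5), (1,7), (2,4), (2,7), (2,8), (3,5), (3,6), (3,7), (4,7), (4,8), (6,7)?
5 (attained at vertex 7)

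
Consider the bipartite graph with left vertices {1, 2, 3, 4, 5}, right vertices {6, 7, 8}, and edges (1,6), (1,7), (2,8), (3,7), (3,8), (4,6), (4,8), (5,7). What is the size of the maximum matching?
3 (matching: (1,7), (2,8), (4,6); upper bound min(|L|,|R|) = min(5,3) = 3)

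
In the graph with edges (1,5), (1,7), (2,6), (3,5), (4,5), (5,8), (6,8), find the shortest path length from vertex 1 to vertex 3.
2 (path: 1 -> 5 -> 3, 2 edges)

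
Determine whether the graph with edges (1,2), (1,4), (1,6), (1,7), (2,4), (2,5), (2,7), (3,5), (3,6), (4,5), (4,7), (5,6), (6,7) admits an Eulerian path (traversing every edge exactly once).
Yes — and in fact it has an Eulerian circuit (the graph is connected and all 7 vertices have even degree)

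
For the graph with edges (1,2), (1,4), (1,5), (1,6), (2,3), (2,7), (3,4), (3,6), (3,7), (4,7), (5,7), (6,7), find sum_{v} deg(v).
24 (handshake: sum of degrees = 2|E| = 2 x 12 = 24)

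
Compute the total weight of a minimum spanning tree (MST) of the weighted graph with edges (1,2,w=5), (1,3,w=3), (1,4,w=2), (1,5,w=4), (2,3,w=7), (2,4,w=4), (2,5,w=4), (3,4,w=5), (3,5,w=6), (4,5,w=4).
13 (MST edges: (1,3,w=3), (1,4,w=2), (1,5,w=4), (2,4,w=4); sum of weights 3 + 2 + 4 + 4 = 13)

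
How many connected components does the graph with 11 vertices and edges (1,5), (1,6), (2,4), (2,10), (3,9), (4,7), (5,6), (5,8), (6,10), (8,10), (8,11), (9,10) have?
1 (components: {1, 2, 3, 4, 5, 6, 7, 8, 9, 10, 11})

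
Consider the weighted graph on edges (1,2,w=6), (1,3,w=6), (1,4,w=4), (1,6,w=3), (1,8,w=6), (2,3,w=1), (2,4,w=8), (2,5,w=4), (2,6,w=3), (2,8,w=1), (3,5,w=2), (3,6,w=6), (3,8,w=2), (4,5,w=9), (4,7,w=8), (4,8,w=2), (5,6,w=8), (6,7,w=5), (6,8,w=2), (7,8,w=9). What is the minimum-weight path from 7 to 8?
7 (path: 7 -> 6 -> 8; weights 5 + 2 = 7)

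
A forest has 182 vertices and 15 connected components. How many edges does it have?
167 (Each of the 15 component trees on V_i vertices has V_i - 1 edges; summing gives V - C = 182 - 15 = 167)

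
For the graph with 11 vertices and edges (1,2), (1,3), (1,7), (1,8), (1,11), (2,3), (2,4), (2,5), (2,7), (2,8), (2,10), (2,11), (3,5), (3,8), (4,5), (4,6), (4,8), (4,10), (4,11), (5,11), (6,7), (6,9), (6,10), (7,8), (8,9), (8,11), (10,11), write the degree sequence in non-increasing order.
[8, 7, 6, 6, 5, 4, 4, 4, 4, 4, 2] (degrees: deg(1)=5, deg(2)=8, deg(3)=4, deg(4)=6, deg(5)=4, deg(6)=4, deg(7)=4, deg(8)=7, deg(9)=2, deg(10)=4, deg(11)=6)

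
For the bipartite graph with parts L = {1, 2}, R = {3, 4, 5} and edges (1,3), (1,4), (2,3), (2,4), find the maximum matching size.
2 (matching: (1,4), (2,3); upper bound min(|L|,|R|) = min(2,3) = 2)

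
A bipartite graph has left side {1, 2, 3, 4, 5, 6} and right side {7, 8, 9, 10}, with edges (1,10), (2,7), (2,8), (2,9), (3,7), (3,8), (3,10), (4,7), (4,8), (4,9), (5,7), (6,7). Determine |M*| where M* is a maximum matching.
4 (matching: (1,10), (2,9), (3,8), (4,7); upper bound min(|L|,|R|) = min(6,4) = 4)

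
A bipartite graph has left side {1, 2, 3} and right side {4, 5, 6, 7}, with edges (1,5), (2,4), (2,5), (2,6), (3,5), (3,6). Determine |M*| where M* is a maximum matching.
3 (matching: (1,5), (2,4), (3,6); upper bound min(|L|,|R|) = min(3,4) = 3)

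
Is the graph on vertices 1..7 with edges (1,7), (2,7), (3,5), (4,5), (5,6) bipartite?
Yes. Partition: {1, 2, 3, 4, 6}, {5, 7}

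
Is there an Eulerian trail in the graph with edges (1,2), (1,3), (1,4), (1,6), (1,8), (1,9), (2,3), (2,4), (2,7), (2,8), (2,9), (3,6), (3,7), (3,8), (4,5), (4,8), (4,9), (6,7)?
No (6 vertices have odd degree: {3, 4, 5, 6, 7, 9}; Eulerian path requires 0 or 2)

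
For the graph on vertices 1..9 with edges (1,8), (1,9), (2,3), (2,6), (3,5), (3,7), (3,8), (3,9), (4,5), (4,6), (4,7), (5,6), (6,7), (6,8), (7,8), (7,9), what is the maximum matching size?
4 (matching: (1,8), (3,9), (4,7), (5,6); upper bound floor(n/2) = floor(9/2) = 4)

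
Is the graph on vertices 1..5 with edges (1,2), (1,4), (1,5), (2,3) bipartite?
Yes. Partition: {1, 3}, {2, 4, 5}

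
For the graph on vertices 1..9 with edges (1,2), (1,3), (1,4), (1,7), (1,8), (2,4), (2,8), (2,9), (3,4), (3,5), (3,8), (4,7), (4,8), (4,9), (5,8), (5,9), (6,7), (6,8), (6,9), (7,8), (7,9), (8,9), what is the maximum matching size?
4 (matching: (1,7), (2,8), (3,5), (6,9); upper bound floor(n/2) = floor(9/2) = 4)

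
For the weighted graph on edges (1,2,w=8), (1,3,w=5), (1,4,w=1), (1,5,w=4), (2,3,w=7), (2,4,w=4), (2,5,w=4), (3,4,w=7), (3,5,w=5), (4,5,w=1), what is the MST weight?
11 (MST edges: (1,3,w=5), (1,4,w=1), (2,4,w=4), (4,5,w=1); sum of weights 5 + 1 + 4 + 1 = 11)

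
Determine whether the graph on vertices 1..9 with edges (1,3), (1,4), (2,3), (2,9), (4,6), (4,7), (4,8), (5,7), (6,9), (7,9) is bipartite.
Yes. Partition: {1, 2, 6, 7, 8}, {3, 4, 5, 9}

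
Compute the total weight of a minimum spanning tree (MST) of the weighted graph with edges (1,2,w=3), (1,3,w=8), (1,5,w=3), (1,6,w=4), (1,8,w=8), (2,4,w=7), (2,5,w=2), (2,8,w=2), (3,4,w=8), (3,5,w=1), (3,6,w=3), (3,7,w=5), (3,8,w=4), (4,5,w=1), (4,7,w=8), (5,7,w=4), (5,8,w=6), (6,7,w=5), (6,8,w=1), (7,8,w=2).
12 (MST edges: (1,5,w=3), (2,5,w=2), (2,8,w=2), (3,5,w=1), (4,5,w=1), (6,8,w=1), (7,8,w=2); sum of weights 3 + 2 + 2 + 1 + 1 + 1 + 2 = 12)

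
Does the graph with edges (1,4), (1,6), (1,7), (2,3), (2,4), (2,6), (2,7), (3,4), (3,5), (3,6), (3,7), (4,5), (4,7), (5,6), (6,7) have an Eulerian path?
No (6 vertices have odd degree: {1, 3, 4, 5, 6, 7}; Eulerian path requires 0 or 2)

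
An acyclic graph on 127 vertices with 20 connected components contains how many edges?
107 (Each of the 20 component trees on V_i vertices has V_i - 1 edges; summing gives V - C = 127 - 20 = 107)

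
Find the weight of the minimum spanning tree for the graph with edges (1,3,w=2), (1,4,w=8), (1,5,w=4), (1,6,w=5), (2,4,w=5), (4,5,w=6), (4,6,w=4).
20 (MST edges: (1,3,w=2), (1,5,w=4), (1,6,w=5), (2,4,w=5), (4,6,w=4); sum of weights 2 + 4 + 5 + 5 + 4 = 20)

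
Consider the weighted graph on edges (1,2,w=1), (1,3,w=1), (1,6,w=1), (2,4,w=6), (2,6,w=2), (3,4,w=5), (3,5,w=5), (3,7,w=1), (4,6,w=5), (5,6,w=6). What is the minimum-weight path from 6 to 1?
1 (path: 6 -> 1; weights 1 = 1)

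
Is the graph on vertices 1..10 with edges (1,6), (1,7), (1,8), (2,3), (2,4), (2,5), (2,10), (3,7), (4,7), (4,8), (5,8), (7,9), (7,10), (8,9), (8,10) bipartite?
Yes. Partition: {1, 3, 4, 5, 9, 10}, {2, 6, 7, 8}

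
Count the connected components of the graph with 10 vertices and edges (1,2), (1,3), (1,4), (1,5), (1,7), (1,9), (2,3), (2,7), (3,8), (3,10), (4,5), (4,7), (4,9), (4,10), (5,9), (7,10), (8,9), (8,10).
2 (components: {1, 2, 3, 4, 5, 7, 8, 9, 10}, {6})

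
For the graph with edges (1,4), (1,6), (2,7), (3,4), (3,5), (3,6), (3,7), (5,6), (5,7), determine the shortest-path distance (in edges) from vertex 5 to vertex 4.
2 (path: 5 -> 3 -> 4, 2 edges)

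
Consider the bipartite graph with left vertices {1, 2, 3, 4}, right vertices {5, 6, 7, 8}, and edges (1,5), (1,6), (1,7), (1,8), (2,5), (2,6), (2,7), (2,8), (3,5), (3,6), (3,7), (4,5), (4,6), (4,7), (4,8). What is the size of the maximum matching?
4 (matching: (1,8), (2,7), (3,6), (4,5); upper bound min(|L|,|R|) = min(4,4) = 4)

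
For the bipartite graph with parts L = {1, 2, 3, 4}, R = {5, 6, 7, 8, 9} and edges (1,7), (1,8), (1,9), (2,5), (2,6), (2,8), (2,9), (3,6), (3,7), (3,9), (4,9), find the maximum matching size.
4 (matching: (1,7), (2,8), (3,6), (4,9); upper bound min(|L|,|R|) = min(4,5) = 4)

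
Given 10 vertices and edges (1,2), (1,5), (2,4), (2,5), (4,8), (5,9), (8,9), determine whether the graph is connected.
No, it has 5 components: {1, 2, 4, 5, 8, 9}, {3}, {6}, {7}, {10}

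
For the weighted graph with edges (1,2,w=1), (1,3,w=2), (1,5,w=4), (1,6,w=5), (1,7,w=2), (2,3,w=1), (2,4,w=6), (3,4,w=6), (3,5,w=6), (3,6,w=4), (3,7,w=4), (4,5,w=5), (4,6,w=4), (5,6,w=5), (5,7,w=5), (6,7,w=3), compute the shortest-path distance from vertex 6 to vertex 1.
5 (path: 6 -> 1; weights 5 = 5)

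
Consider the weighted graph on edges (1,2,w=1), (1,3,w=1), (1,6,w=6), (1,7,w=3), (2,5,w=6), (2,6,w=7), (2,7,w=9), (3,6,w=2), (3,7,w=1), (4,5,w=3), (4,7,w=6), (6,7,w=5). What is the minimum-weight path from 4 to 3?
7 (path: 4 -> 7 -> 3; weights 6 + 1 = 7)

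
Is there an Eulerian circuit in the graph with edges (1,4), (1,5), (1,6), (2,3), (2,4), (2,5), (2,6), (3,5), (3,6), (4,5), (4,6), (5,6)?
No (4 vertices have odd degree: {1, 3, 5, 6}; Eulerian circuit requires 0)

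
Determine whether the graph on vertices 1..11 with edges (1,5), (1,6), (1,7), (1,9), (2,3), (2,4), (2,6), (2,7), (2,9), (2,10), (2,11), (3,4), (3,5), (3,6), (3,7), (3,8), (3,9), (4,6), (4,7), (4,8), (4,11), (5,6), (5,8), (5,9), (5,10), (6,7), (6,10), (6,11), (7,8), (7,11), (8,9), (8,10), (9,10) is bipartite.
No (odd cycle of length 3: 7 -> 1 -> 6 -> 7)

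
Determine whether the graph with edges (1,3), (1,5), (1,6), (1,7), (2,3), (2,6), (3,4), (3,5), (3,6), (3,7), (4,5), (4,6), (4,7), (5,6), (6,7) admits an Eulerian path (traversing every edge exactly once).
Yes — and in fact it has an Eulerian circuit (the graph is connected and all 7 vertices have even degree)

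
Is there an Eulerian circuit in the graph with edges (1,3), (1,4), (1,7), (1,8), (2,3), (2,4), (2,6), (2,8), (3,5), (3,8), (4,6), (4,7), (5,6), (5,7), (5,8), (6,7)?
Yes (the graph is connected and all 8 vertices have even degree)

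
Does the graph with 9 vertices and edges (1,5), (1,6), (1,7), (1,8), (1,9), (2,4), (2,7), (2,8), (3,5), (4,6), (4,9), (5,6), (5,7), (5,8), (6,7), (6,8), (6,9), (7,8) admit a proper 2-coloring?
No (odd cycle of length 3: 6 -> 1 -> 5 -> 6)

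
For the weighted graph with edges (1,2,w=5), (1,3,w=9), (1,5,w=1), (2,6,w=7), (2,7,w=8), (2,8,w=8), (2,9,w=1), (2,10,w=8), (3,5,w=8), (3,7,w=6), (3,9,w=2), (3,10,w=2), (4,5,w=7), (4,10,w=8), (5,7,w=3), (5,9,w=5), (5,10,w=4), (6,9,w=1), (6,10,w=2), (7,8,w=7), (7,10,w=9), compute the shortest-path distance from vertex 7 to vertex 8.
7 (path: 7 -> 8; weights 7 = 7)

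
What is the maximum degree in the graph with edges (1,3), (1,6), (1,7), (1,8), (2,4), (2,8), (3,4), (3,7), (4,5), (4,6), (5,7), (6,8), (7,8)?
4 (attained at vertices 1, 4, 7, 8)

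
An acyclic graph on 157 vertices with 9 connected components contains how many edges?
148 (Each of the 9 component trees on V_i vertices has V_i - 1 edges; summing gives V - C = 157 - 9 = 148)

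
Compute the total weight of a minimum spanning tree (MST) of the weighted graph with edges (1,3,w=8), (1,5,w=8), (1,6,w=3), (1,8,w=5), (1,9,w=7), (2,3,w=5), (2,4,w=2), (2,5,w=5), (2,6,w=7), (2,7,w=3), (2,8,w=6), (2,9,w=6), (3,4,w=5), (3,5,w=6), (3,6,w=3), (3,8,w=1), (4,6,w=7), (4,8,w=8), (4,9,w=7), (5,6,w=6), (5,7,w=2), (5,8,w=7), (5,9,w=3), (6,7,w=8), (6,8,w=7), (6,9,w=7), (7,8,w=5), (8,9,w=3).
20 (MST edges: (1,6,w=3), (2,4,w=2), (2,7,w=3), (3,6,w=3), (3,8,w=1), (5,7,w=2), (5,9,w=3), (8,9,w=3); sum of weights 3 + 2 + 3 + 3 + 1 + 2 + 3 + 3 = 20)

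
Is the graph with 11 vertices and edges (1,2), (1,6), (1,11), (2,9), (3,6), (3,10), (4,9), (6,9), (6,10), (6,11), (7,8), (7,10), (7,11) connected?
No, it has 2 components: {1, 2, 3, 4, 6, 7, 8, 9, 10, 11}, {5}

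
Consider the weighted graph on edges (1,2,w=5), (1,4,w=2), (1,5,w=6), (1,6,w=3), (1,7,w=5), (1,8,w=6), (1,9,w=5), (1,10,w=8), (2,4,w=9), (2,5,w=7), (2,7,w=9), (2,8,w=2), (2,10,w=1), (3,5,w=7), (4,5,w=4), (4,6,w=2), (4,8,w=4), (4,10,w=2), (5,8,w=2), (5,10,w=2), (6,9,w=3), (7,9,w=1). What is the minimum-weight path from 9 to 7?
1 (path: 9 -> 7; weights 1 = 1)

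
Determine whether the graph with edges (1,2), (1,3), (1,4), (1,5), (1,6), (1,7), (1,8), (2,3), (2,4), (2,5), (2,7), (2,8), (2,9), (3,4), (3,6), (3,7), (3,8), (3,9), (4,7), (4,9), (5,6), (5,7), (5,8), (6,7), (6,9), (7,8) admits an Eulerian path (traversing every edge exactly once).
No (8 vertices have odd degree: {1, 2, 3, 4, 5, 6, 7, 8}; Eulerian path requires 0 or 2)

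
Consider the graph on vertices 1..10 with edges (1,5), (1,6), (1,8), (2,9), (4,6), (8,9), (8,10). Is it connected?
No, it has 3 components: {1, 2, 4, 5, 6, 8, 9, 10}, {3}, {7}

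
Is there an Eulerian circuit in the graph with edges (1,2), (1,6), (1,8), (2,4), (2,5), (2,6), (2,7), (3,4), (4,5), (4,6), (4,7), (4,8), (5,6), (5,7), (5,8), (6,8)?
No (6 vertices have odd degree: {1, 2, 3, 5, 6, 7}; Eulerian circuit requires 0)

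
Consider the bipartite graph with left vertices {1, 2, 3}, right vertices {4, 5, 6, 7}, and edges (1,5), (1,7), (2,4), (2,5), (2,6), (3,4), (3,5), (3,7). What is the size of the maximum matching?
3 (matching: (1,7), (2,6), (3,5); upper bound min(|L|,|R|) = min(3,4) = 3)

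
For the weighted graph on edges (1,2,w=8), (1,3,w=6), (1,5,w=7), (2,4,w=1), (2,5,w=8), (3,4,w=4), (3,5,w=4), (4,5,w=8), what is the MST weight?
15 (MST edges: (1,3,w=6), (2,4,w=1), (3,4,w=4), (3,5,w=4); sum of weights 6 + 1 + 4 + 4 = 15)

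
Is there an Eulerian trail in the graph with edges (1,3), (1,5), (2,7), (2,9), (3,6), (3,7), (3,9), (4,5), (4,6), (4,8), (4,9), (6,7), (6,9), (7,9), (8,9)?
Yes — and in fact it has an Eulerian circuit (the graph is connected and all 9 vertices have even degree)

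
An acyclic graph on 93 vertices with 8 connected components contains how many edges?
85 (Each of the 8 component trees on V_i vertices has V_i - 1 edges; summing gives V - C = 93 - 8 = 85)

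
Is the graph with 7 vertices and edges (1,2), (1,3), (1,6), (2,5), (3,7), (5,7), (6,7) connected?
No, it has 2 components: {1, 2, 3, 5, 6, 7}, {4}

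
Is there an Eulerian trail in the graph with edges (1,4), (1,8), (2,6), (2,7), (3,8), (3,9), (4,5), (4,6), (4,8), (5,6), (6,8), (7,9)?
Yes — and in fact it has an Eulerian circuit (the graph is connected and all 9 vertices have even degree)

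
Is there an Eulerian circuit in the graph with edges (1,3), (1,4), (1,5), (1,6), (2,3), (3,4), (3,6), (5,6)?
No (2 vertices have odd degree: {2, 6}; Eulerian circuit requires 0)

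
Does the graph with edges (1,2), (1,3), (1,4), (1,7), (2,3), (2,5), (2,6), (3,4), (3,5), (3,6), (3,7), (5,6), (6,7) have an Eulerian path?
Yes (the graph is connected and exactly 2 vertices have odd degree: {5, 7}; any Eulerian path must start and end at those)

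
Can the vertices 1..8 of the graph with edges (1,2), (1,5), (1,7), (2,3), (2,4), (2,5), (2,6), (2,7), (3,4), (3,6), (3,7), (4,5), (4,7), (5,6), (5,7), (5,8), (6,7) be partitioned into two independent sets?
No (odd cycle of length 3: 7 -> 1 -> 2 -> 7)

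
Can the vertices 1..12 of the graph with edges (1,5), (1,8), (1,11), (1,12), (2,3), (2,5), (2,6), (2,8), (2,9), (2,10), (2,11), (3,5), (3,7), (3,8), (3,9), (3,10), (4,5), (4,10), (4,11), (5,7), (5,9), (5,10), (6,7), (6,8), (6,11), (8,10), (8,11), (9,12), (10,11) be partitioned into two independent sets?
No (odd cycle of length 3: 11 -> 1 -> 8 -> 11)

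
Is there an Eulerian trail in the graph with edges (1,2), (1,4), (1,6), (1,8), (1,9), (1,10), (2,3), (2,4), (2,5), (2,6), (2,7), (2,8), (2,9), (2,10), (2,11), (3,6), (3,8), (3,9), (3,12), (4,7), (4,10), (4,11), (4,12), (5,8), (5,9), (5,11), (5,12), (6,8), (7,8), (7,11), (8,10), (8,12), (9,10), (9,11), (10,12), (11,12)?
Yes (the graph is connected and exactly 2 vertices have odd degree: {3, 5}; any Eulerian path must start and end at those)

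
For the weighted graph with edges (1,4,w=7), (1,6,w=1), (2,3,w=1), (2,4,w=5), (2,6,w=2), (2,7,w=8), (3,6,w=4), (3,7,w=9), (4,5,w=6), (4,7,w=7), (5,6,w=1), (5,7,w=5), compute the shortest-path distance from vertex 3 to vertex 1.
4 (path: 3 -> 2 -> 6 -> 1; weights 1 + 2 + 1 = 4)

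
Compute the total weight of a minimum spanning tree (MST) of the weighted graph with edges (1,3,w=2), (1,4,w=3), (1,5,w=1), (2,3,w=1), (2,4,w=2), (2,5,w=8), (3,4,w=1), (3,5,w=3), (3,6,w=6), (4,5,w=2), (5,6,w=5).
10 (MST edges: (1,3,w=2), (1,5,w=1), (2,3,w=1), (3,4,w=1), (5,6,w=5); sum of weights 2 + 1 + 1 + 1 + 5 = 10)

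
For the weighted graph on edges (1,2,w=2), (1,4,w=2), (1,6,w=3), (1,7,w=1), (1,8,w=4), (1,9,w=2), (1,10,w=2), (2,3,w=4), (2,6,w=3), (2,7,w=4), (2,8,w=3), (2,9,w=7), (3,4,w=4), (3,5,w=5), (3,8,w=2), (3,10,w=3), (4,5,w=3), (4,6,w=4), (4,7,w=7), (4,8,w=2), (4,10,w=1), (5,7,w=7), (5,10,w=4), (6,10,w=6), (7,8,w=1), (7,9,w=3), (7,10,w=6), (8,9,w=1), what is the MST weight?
16 (MST edges: (1,2,w=2), (1,4,w=2), (1,6,w=3), (1,7,w=1), (3,8,w=2), (4,5,w=3), (4,10,w=1), (7,8,w=1), (8,9,w=1); sum of weights 2 + 2 + 3 + 1 + 2 + 3 + 1 + 1 + 1 = 16)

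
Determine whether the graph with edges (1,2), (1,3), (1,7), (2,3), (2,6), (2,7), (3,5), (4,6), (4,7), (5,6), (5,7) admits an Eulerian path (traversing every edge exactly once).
No (4 vertices have odd degree: {1, 3, 5, 6}; Eulerian path requires 0 or 2)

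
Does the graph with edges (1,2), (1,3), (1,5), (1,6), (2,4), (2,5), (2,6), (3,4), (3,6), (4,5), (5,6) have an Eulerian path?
Yes (the graph is connected and exactly 2 vertices have odd degree: {3, 4}; any Eulerian path must start and end at those)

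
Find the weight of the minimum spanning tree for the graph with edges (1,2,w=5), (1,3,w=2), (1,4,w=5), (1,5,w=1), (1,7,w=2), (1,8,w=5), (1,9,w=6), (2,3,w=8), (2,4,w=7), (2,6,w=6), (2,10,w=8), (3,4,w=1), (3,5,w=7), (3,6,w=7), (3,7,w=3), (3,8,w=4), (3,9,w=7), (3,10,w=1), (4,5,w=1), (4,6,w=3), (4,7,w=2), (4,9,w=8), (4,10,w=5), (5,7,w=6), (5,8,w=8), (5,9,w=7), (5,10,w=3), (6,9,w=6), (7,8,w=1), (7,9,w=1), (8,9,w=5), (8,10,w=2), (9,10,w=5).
16 (MST edges: (1,2,w=5), (1,5,w=1), (1,7,w=2), (3,4,w=1), (3,10,w=1), (4,5,w=1), (4,6,w=3), (7,8,w=1), (7,9,w=1); sum of weights 5 + 1 + 2 + 1 + 1 + 1 + 3 + 1 + 1 = 16)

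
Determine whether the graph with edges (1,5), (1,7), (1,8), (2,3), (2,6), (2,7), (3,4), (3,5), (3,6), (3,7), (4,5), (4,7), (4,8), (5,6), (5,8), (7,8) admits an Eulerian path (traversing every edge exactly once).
No (6 vertices have odd degree: {1, 2, 3, 5, 6, 7}; Eulerian path requires 0 or 2)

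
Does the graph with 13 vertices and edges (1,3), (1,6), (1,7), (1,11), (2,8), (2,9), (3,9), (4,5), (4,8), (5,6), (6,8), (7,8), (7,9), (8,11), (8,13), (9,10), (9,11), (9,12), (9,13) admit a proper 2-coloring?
Yes. Partition: {1, 5, 8, 9}, {2, 3, 4, 6, 7, 10, 11, 12, 13}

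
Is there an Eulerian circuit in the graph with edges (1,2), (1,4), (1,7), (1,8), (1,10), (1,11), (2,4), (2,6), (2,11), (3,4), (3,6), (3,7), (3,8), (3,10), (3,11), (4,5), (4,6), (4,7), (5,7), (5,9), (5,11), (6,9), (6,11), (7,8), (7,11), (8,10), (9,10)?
No (2 vertices have odd degree: {6, 9}; Eulerian circuit requires 0)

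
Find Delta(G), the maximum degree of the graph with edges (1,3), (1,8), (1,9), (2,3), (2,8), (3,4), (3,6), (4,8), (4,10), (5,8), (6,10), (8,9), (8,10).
6 (attained at vertex 8)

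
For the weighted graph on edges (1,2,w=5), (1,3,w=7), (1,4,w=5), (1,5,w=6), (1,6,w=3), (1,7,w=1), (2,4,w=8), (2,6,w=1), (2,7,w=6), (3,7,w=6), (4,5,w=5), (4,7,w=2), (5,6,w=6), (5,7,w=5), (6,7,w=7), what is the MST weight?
18 (MST edges: (1,6,w=3), (1,7,w=1), (2,6,w=1), (3,7,w=6), (4,5,w=5), (4,7,w=2); sum of weights 3 + 1 + 1 + 6 + 5 + 2 = 18)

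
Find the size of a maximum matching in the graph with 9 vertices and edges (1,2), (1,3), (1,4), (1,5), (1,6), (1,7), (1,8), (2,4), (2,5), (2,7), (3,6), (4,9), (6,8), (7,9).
4 (matching: (1,5), (2,4), (6,8), (7,9); upper bound floor(n/2) = floor(9/2) = 4)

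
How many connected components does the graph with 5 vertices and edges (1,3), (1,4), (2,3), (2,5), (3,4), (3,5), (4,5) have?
1 (components: {1, 2, 3, 4, 5})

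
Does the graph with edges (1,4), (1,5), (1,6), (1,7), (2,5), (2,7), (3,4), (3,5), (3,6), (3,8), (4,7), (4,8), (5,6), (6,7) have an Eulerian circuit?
Yes (the graph is connected and all 8 vertices have even degree)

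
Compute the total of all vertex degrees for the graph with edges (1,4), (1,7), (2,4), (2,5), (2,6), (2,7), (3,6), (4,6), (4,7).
18 (handshake: sum of degrees = 2|E| = 2 x 9 = 18)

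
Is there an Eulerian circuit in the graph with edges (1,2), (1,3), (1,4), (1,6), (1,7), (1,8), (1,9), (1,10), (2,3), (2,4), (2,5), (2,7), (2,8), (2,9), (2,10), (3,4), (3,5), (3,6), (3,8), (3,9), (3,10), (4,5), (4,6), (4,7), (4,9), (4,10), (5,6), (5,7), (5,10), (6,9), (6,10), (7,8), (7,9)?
Yes (the graph is connected and all 10 vertices have even degree)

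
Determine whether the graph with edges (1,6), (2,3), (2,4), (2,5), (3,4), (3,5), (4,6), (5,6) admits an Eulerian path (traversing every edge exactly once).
No (6 vertices have odd degree: {1, 2, 3, 4, 5, 6}; Eulerian path requires 0 or 2)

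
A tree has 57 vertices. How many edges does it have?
56 (A tree on V vertices has V - 1 edges, so 57 - 1 = 56)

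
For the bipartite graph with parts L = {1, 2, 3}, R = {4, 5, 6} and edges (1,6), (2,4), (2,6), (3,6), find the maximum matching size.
2 (matching: (1,6), (2,4); upper bound min(|L|,|R|) = min(3,3) = 3)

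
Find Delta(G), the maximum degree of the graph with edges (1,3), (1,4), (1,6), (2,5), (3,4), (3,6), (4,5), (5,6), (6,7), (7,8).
4 (attained at vertex 6)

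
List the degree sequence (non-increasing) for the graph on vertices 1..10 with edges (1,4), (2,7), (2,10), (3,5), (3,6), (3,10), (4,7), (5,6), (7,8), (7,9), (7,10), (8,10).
[5, 4, 3, 2, 2, 2, 2, 2, 1, 1] (degrees: deg(1)=1, deg(2)=2, deg(3)=3, deg(4)=2, deg(5)=2, deg(6)=2, deg(7)=5, deg(8)=2, deg(9)=1, deg(10)=4)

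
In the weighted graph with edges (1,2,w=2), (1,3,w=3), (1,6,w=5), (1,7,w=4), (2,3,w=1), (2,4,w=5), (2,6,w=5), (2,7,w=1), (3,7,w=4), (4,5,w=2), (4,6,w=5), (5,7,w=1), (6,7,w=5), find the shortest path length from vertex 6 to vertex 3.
6 (path: 6 -> 2 -> 3; weights 5 + 1 = 6)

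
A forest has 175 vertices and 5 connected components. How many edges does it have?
170 (Each of the 5 component trees on V_i vertices has V_i - 1 edges; summing gives V - C = 175 - 5 = 170)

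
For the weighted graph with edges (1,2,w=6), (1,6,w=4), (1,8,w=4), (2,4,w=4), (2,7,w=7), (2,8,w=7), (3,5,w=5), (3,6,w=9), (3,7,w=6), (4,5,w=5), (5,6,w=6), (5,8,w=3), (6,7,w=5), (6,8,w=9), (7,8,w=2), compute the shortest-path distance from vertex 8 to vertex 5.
3 (path: 8 -> 5; weights 3 = 3)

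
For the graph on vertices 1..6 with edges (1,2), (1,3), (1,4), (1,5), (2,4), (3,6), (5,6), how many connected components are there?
1 (components: {1, 2, 3, 4, 5, 6})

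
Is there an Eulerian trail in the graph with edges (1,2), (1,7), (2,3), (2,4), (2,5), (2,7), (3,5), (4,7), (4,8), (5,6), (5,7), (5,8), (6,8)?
No (4 vertices have odd degree: {2, 4, 5, 8}; Eulerian path requires 0 or 2)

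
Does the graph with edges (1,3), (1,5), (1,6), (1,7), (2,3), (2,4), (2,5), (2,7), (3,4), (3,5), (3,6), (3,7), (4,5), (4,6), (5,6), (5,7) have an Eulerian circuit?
Yes (the graph is connected and all 7 vertices have even degree)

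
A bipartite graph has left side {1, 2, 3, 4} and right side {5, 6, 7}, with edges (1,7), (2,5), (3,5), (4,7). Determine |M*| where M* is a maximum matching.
2 (matching: (1,7), (2,5); upper bound min(|L|,|R|) = min(4,3) = 3)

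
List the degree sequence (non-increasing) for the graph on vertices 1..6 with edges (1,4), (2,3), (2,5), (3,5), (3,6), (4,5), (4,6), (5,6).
[4, 3, 3, 3, 2, 1] (degrees: deg(1)=1, deg(2)=2, deg(3)=3, deg(4)=3, deg(5)=4, deg(6)=3)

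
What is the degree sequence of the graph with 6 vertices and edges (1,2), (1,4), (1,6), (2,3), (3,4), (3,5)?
[3, 3, 2, 2, 1, 1] (degrees: deg(1)=3, deg(2)=2, deg(3)=3, deg(4)=2, deg(5)=1, deg(6)=1)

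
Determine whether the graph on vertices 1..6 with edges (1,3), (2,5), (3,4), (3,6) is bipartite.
Yes. Partition: {1, 2, 4, 6}, {3, 5}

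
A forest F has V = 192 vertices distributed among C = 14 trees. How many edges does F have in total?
178 (Each of the 14 component trees on V_i vertices has V_i - 1 edges; summing gives V - C = 192 - 14 = 178)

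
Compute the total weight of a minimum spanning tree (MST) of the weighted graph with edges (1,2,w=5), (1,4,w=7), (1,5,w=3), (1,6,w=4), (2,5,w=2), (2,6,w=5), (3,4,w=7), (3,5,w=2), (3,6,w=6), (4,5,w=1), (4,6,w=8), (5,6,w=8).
12 (MST edges: (1,5,w=3), (1,6,w=4), (2,5,w=2), (3,5,w=2), (4,5,w=1); sum of weights 3 + 4 + 2 + 2 + 1 = 12)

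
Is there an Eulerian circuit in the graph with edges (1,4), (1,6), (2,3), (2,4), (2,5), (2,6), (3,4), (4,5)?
Yes (the graph is connected and all 6 vertices have even degree)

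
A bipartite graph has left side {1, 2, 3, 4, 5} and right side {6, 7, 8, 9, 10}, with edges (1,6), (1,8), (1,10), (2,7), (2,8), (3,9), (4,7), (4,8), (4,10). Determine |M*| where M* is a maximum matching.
4 (matching: (1,10), (2,8), (3,9), (4,7); upper bound min(|L|,|R|) = min(5,5) = 5)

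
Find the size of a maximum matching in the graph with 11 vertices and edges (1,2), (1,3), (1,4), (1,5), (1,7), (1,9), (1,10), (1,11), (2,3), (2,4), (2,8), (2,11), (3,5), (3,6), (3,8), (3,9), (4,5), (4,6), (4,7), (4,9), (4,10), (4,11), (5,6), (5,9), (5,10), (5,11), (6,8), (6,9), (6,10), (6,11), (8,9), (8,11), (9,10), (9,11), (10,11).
5 (matching: (1,5), (2,8), (4,7), (6,11), (9,10); upper bound floor(n/2) = floor(11/2) = 5)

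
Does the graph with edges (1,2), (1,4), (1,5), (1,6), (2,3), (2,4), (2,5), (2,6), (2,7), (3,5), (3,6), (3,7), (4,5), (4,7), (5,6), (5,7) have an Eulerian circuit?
Yes (the graph is connected and all 7 vertices have even degree)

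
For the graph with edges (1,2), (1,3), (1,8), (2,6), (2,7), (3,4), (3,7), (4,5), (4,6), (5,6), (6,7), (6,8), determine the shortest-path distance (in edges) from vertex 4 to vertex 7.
2 (path: 4 -> 6 -> 7, 2 edges)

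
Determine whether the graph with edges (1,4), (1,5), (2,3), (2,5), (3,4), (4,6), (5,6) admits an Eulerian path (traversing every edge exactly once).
Yes (the graph is connected and exactly 2 vertices have odd degree: {4, 5}; any Eulerian path must start and end at those)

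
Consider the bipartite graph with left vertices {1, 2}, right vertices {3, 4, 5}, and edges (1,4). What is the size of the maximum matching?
1 (matching: (1,4); upper bound min(|L|,|R|) = min(2,3) = 2)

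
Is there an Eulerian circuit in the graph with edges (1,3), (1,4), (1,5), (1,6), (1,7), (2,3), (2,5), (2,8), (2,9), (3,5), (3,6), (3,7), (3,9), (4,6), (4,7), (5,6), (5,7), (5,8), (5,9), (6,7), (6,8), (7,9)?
No (4 vertices have odd degree: {1, 4, 5, 8}; Eulerian circuit requires 0)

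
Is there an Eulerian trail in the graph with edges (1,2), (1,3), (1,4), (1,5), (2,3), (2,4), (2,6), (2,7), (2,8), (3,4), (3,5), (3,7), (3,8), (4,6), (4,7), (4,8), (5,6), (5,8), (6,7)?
Yes — and in fact it has an Eulerian circuit (the graph is connected and all 8 vertices have even degree)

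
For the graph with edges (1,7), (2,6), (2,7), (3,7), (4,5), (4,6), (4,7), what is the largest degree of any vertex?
4 (attained at vertex 7)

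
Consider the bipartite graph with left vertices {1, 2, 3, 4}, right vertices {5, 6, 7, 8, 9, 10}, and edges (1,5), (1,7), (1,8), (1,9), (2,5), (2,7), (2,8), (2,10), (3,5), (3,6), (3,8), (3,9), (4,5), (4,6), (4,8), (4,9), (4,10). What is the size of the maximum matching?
4 (matching: (1,9), (2,7), (3,8), (4,10); upper bound min(|L|,|R|) = min(4,6) = 4)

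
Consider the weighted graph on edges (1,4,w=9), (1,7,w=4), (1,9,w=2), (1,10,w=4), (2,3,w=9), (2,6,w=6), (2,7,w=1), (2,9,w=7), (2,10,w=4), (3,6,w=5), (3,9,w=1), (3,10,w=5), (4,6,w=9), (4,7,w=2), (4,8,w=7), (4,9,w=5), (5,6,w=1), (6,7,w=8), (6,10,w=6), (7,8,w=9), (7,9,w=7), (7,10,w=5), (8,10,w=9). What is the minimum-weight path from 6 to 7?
7 (path: 6 -> 2 -> 7; weights 6 + 1 = 7)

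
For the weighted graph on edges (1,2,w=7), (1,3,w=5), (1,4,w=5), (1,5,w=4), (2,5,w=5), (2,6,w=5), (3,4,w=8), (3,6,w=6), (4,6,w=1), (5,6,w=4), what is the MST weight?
19 (MST edges: (1,3,w=5), (1,5,w=4), (2,5,w=5), (4,6,w=1), (5,6,w=4); sum of weights 5 + 4 + 5 + 1 + 4 = 19)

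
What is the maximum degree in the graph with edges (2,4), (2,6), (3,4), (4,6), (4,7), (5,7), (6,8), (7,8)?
4 (attained at vertex 4)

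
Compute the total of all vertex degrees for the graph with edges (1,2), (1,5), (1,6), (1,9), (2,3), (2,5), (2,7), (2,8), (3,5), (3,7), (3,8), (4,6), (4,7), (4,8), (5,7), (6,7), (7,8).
34 (handshake: sum of degrees = 2|E| = 2 x 17 = 34)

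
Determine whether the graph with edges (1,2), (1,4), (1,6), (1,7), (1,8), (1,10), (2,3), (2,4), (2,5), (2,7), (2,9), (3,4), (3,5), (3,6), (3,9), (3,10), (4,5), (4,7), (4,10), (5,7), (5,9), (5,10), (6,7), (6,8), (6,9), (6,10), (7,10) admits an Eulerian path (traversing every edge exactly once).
Yes — and in fact it has an Eulerian circuit (the graph is connected and all 10 vertices have even degree)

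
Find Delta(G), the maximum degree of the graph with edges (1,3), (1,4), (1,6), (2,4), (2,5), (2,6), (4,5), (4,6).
4 (attained at vertex 4)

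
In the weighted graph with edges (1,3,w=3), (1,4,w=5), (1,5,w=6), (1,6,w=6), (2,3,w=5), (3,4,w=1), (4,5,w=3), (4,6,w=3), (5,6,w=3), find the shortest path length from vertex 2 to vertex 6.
9 (path: 2 -> 3 -> 4 -> 6; weights 5 + 1 + 3 = 9)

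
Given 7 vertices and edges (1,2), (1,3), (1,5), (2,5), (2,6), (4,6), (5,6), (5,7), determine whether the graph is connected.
Yes (BFS from 1 visits [1, 2, 3, 5, 6, 7, 4] — all 7 vertices reached)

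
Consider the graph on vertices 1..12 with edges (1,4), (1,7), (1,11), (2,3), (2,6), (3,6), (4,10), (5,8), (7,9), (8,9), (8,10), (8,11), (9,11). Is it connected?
No, it has 3 components: {1, 4, 5, 7, 8, 9, 10, 11}, {2, 3, 6}, {12}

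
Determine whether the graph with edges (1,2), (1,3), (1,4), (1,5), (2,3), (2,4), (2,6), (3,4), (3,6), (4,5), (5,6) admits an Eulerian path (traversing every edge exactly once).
Yes (the graph is connected and exactly 2 vertices have odd degree: {5, 6}; any Eulerian path must start and end at those)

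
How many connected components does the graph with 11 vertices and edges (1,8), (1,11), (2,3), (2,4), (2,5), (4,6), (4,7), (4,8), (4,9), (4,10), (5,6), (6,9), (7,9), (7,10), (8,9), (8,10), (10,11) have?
1 (components: {1, 2, 3, 4, 5, 6, 7, 8, 9, 10, 11})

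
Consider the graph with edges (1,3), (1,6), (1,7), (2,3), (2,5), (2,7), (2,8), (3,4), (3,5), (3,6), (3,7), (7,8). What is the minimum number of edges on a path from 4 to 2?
2 (path: 4 -> 3 -> 2, 2 edges)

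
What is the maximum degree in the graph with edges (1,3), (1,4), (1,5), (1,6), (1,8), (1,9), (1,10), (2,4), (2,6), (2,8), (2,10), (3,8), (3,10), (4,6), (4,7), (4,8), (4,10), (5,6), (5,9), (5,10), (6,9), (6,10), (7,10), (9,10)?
8 (attained at vertex 10)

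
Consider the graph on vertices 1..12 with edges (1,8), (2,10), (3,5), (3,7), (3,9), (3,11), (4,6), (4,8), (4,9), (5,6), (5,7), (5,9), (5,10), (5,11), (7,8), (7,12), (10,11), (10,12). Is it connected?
Yes (BFS from 1 visits [1, 8, 4, 7, 6, 9, 3, 5, 12, 11, 10, 2] — all 12 vertices reached)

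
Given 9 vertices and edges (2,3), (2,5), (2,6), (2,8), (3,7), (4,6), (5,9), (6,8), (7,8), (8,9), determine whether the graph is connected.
No, it has 2 components: {1}, {2, 3, 4, 5, 6, 7, 8, 9}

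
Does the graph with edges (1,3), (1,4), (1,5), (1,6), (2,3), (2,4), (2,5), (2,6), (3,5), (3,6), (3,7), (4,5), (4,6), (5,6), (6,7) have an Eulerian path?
Yes (the graph is connected and exactly 2 vertices have odd degree: {3, 5}; any Eulerian path must start and end at those)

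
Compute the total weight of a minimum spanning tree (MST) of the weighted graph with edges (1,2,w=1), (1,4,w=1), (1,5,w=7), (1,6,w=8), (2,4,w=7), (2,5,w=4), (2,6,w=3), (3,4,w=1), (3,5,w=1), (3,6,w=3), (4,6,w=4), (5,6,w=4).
7 (MST edges: (1,2,w=1), (1,4,w=1), (2,6,w=3), (3,4,w=1), (3,5,w=1); sum of weights 1 + 1 + 3 + 1 + 1 = 7)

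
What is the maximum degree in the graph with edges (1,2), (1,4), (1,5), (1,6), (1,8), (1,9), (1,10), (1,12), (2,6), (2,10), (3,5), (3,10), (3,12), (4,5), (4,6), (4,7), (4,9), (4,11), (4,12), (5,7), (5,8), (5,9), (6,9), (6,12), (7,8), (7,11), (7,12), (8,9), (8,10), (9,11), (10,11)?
8 (attained at vertex 1)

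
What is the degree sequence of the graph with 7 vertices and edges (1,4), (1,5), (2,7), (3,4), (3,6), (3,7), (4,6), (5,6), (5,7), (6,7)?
[4, 4, 3, 3, 3, 2, 1] (degrees: deg(1)=2, deg(2)=1, deg(3)=3, deg(4)=3, deg(5)=3, deg(6)=4, deg(7)=4)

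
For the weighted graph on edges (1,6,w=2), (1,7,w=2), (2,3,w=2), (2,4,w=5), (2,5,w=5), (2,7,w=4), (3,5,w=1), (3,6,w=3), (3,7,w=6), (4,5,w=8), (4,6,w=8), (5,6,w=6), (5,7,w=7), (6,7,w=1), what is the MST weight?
14 (MST edges: (1,7,w=2), (2,3,w=2), (2,4,w=5), (3,5,w=1), (3,6,w=3), (6,7,w=1); sum of weights 2 + 2 + 5 + 1 + 3 + 1 = 14)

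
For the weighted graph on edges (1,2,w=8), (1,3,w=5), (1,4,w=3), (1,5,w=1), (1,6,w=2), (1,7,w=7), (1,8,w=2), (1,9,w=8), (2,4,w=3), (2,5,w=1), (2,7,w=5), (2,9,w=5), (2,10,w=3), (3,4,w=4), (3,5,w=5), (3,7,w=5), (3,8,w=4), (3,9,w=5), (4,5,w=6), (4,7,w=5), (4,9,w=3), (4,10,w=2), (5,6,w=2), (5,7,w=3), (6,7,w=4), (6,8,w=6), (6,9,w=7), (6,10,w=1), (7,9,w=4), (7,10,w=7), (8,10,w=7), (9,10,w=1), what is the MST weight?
17 (MST edges: (1,5,w=1), (1,6,w=2), (1,8,w=2), (2,5,w=1), (3,4,w=4), (4,10,w=2), (5,7,w=3), (6,10,w=1), (9,10,w=1); sum of weights 1 + 2 + 2 + 1 + 4 + 2 + 3 + 1 + 1 = 17)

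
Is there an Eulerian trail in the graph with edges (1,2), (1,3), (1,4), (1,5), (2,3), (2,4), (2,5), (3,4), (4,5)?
Yes (the graph is connected and exactly 2 vertices have odd degree: {3, 5}; any Eulerian path must start and end at those)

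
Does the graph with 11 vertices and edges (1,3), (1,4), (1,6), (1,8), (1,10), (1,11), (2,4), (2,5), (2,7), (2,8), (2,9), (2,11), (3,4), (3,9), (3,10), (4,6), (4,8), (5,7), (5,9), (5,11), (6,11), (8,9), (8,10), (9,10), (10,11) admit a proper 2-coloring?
No (odd cycle of length 3: 4 -> 1 -> 3 -> 4)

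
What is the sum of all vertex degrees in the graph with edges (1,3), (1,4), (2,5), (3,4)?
8 (handshake: sum of degrees = 2|E| = 2 x 4 = 8)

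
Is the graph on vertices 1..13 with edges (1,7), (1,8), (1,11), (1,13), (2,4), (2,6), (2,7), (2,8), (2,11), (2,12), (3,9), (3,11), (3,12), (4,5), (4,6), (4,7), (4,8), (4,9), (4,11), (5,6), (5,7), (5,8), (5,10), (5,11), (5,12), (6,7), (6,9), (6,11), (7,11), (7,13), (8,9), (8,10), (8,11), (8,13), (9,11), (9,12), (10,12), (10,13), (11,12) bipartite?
No (odd cycle of length 3: 8 -> 1 -> 13 -> 8)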